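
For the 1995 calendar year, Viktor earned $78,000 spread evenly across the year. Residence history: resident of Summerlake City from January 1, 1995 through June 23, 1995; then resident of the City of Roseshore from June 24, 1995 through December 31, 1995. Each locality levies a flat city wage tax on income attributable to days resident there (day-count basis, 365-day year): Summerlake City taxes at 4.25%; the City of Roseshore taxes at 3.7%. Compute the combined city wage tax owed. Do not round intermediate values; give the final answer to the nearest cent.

Summerlake City, January 1 – June 23, 1995: 174 days → $78,000 × 4.25% × 174/365 = $1,580.3014
The City of Roseshore, June 24 – December 31, 1995: 191 days → $78,000 × 3.7% × 191/365 = $1,510.2082
Total = $3,090.5096

$3,090.51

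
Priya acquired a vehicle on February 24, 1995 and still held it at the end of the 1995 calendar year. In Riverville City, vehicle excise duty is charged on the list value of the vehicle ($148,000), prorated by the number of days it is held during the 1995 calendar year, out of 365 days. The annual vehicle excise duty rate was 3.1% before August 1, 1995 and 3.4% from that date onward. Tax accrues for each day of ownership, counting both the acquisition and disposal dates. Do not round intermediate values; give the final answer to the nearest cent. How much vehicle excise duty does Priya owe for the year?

$4,095.34

February 24 – July 31, 1995: 158 days at 3.1% → $148,000 × 3.1% × 158/365 = $1,986.0384
August 1 – December 31, 1995: 153 days at 3.4% → $148,000 × 3.4% × 153/365 = $2,109.3041
Total = $4,095.3425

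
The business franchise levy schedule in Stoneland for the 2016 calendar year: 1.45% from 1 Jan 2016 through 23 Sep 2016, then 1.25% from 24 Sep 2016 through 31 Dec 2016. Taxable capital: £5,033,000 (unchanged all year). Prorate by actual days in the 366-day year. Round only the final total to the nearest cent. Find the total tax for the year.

£70,255.73

1 Jan – 23 Sep 2016: 267 days at 1.45% → £5,033,000 × 1.45% × 267/366 = £53,238.4139
24 Sep – 31 Dec 2016: 99 days at 1.25% → £5,033,000 × 1.25% × 99/366 = £17,017.3156
Total = £70,255.7295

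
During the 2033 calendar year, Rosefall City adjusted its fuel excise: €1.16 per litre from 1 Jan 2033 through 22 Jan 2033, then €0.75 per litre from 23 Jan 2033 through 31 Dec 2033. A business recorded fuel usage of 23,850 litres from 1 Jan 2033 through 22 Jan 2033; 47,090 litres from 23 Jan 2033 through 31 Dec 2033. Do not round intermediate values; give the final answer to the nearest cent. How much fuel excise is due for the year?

€62,983.50

1 Jan – 22 Jan 2033: 23,850 litres at €1.16/litre → €27,666.00
23 Jan – 31 Dec 2033: 47,090 litres at €0.75/litre → €35,317.50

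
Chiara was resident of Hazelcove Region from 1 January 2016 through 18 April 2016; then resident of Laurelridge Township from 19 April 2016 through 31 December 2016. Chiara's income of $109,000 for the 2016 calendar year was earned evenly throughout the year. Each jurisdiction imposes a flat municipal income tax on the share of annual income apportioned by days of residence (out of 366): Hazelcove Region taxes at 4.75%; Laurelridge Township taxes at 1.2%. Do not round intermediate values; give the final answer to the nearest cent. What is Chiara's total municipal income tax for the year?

$2,460.39

Hazelcove Region, 1 January – 18 April 2016: 109 days → $109,000 × 4.75% × 109/366 = $1,541.9331
Laurelridge Township, 19 April – 31 December 2016: 257 days → $109,000 × 1.2% × 257/366 = $918.4590
Total = $2,460.3921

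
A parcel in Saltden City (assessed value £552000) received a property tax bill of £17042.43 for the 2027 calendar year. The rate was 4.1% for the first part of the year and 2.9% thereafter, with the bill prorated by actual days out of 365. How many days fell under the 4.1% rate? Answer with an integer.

57 days

Let d = days at the first rate; then 365 − d days at the second rate.
£552000 × [4.1%·d + 2.9%·(365−d)] / 365 = £17042.43
Solving gives d = 57, so the new rate took effect on 27 February 2027.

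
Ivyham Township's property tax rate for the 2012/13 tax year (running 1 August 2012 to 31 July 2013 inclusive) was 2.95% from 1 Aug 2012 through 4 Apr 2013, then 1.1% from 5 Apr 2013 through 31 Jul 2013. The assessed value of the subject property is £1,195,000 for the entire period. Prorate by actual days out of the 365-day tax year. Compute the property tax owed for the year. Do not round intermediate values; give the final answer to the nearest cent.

1 Aug 2012 – 4 Apr 2013: 247 days at 2.95% → £1,195,000 × 2.95% × 247/365 = £23,855.8014
5 Apr – 31 Jul 2013: 118 days at 1.1% → £1,195,000 × 1.1% × 118/365 = £4,249.6164
Total = £28,105.4178

£28,105.42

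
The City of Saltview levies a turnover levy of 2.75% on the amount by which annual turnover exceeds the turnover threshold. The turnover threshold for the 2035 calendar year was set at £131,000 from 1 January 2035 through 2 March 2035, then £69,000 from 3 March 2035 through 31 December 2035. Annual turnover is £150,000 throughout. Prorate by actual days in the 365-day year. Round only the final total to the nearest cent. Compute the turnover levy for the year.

1 January – 2 March 2035: 61 days, exemption £131,000 → (£150,000 − £131,000) × 2.75% × 61/365 = £87.3219
3 March – 31 December 2035: 304 days, exemption £69,000 → (£150,000 − £69,000) × 2.75% × 304/365 = £1,855.2329
Total = £1,942.5548

£1,942.55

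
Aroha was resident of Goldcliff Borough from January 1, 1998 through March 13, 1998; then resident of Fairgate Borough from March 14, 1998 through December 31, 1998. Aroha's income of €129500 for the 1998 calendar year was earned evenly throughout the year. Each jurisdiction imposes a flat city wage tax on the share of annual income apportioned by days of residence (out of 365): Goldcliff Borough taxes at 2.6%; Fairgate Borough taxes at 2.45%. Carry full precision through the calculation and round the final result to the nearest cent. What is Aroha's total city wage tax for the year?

Goldcliff Borough, January 1 – March 13, 1998: 72 days → €129500 × 2.6% × 72/365 = €664.1753
Fairgate Borough, March 14 – December 31, 1998: 293 days → €129500 × 2.45% × 293/365 = €2546.8925
Total = €3211.0678

€3211.07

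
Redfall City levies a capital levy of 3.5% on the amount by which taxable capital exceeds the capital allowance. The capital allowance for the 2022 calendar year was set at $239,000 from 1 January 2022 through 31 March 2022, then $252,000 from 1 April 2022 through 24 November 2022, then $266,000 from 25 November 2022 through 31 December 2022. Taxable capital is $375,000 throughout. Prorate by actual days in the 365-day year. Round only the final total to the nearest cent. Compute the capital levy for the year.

$4,367.52

1 January – 31 March 2022: 90 days, exemption $239,000 → ($375,000 − $239,000) × 3.5% × 90/365 = $1,173.6986
1 April – 24 November 2022: 238 days, exemption $252,000 → ($375,000 − $252,000) × 3.5% × 238/365 = $2,807.0959
25 November – 31 December 2022: 37 days, exemption $266,000 → ($375,000 − $266,000) × 3.5% × 37/365 = $386.7260
Total = $4,367.5205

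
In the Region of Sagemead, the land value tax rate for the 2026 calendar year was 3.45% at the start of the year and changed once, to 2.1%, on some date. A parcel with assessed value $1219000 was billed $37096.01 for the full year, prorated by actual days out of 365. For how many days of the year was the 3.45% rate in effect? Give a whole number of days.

255 days

Let d = days at the first rate; then 365 − d days at the second rate.
$1219000 × [3.45%·d + 2.1%·(365−d)] / 365 = $37096.01
Solving gives d = 255, so the new rate took effect on September 13, 2026.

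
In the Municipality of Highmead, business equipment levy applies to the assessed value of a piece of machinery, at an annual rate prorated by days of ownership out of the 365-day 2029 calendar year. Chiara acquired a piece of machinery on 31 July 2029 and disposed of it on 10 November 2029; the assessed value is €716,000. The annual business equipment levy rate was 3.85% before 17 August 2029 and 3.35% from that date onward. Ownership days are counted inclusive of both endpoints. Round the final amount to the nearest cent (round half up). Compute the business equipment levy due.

31 July – 16 August 2029: 17 days at 3.85% → €716,000 × 3.85% × 17/365 = €1,283.8959
17 August – 10 November 2029: 86 days at 3.35% → €716,000 × 3.35% × 86/365 = €5,651.4959
Total = €6,935.3918

€6,935.39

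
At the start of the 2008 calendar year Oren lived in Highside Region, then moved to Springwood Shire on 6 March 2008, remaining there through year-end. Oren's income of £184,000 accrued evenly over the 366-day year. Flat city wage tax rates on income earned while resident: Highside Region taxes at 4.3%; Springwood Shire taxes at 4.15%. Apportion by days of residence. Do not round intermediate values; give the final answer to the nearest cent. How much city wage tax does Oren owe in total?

Highside Region, 1 January – 5 March 2008: 65 days → £184,000 × 4.3% × 65/366 = £1,405.1366
Springwood Shire, 6 March – 31 December 2008: 301 days → £184,000 × 4.15% × 301/366 = £6,279.8798
Total = £7,685.0164

£7,685.02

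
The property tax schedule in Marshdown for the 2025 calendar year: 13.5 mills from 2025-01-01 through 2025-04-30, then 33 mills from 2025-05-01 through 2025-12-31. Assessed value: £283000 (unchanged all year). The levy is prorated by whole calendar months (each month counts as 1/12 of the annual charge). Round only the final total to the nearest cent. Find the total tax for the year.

2025-01-01 to 2025-04-30: 4 months at 13.5 mills → £283000 × 1.35% × 4/12 = £1273.5000
2025-05-01 to 2025-12-31: 8 months at 33 mills → £283000 × 3.3% × 8/12 = £6226.0000
Total = £7499.5000

£7499.50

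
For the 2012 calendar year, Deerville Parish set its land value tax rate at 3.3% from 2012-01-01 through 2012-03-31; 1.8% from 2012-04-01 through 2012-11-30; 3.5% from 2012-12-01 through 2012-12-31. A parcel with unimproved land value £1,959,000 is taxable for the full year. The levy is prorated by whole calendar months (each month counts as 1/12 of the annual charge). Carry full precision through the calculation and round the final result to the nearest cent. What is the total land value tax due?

£45,383.50

2012-01-01 to 2012-03-31: 3 months at 3.3% → £1,959,000 × 3.3% × 3/12 = £16,161.7500
2012-04-01 to 2012-11-30: 8 months at 1.8% → £1,959,000 × 1.8% × 8/12 = £23,508.0000
2012-12-01 to 2012-12-31: 1 month at 3.5% → £1,959,000 × 3.5% × 1/12 = £5,713.7500
Total = £45,383.5000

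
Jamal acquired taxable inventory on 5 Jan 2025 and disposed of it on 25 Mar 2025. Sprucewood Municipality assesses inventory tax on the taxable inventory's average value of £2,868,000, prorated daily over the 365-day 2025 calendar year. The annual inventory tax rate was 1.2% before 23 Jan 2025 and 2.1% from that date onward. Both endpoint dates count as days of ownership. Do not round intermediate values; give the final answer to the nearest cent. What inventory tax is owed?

5 Jan – 22 Jan 2025: 18 days at 1.2% → £2,868,000 × 1.2% × 18/365 = £1,697.2274
23 Jan – 25 Mar 2025: 62 days at 2.1% → £2,868,000 × 2.1% × 62/365 = £10,230.5096
Total = £11,927.7370

£11,927.74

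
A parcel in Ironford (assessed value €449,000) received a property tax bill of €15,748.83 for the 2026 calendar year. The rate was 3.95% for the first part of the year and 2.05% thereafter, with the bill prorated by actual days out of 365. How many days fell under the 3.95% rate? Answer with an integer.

280 days

Let d = days at the first rate; then 365 − d days at the second rate.
€449,000 × [3.95%·d + 2.05%·(365−d)] / 365 = €15,748.83
Solving gives d = 280, so the new rate took effect on October 8, 2026.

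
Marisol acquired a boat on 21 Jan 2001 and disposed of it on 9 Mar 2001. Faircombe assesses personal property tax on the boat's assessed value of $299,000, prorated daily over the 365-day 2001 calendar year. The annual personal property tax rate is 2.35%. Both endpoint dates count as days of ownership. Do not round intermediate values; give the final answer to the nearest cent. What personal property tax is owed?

Days held (21 Jan – 9 Mar 2001): 48 out of 365
Tax = $299,000 × 2.35% × 48/365 = $924.0329

$924.03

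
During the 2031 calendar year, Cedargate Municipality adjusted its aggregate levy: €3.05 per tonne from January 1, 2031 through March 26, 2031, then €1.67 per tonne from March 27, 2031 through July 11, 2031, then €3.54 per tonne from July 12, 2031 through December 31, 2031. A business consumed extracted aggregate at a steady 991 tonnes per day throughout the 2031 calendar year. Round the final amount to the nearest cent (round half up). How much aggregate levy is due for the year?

€1,040,906.76

January 1 – March 26, 2031: 85 days × 991 tonnes/day = 84,235 tonnes at €3.05/tonne → €256,916.75
March 27 – July 11, 2031: 107 days × 991 tonnes/day = 106,037 tonnes at €1.67/tonne → €177,081.79
July 12 – December 31, 2031: 173 days × 991 tonnes/day = 171,443 tonnes at €3.54/tonne → €606,908.22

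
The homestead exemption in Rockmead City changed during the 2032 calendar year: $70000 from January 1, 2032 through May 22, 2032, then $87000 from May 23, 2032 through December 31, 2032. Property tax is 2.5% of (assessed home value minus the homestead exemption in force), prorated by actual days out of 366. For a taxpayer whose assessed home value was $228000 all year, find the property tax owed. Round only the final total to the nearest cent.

$3691.05

January 1 – May 22, 2032: 143 days, exemption $70000 → ($228000 − $70000) × 2.5% × 143/366 = $1543.3060
May 23 – December 31, 2032: 223 days, exemption $87000 → ($228000 − $87000) × 2.5% × 223/366 = $2147.7459
Total = $3691.0519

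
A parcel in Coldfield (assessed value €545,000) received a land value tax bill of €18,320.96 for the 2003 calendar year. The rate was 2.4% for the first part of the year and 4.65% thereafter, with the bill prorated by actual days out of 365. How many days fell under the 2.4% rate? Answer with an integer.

209 days

Let d = days at the first rate; then 365 − d days at the second rate.
€545,000 × [2.4%·d + 4.65%·(365−d)] / 365 = €18,320.96
Solving gives d = 209, so the new rate took effect on July 29, 2003.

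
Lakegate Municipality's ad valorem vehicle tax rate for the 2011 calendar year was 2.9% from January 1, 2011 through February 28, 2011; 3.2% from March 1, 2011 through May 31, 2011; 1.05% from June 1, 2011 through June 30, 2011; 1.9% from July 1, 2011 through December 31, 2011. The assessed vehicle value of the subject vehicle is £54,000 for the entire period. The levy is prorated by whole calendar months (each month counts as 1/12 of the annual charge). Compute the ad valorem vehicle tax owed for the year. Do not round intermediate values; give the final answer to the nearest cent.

£1,253.25

January 1 – February 28, 2011: 2 months at 2.9% → £54,000 × 2.9% × 2/12 = £261.0000
March 1 – May 31, 2011: 3 months at 3.2% → £54,000 × 3.2% × 3/12 = £432.0000
June 1 – June 30, 2011: 1 month at 1.05% → £54,000 × 1.05% × 1/12 = £47.2500
July 1 – December 31, 2011: 6 months at 1.9% → £54,000 × 1.9% × 6/12 = £513.0000
Total = £1,253.2500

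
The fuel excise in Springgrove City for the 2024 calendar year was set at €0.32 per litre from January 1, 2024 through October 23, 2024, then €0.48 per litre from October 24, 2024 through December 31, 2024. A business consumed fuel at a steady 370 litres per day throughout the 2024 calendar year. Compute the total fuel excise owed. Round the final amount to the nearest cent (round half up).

January 1 – October 23, 2024: 297 days × 370 litres/day = 109,890 litres at €0.32/litre → €35,164.80
October 24 – December 31, 2024: 69 days × 370 litres/day = 25,530 litres at €0.48/litre → €12,254.40

€47,419.20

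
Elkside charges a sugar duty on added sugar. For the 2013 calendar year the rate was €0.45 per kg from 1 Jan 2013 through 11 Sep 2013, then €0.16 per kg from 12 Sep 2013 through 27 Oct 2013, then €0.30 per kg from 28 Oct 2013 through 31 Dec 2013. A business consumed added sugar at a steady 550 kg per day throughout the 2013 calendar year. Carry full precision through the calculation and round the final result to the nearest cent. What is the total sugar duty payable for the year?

1 Jan – 11 Sep 2013: 254 days × 550 kg/day = 139,700 kg at €0.45/kg → €62865.00
12 Sep – 27 Oct 2013: 46 days × 550 kg/day = 25,300 kg at €0.16/kg → €4048.00
28 Oct – 31 Dec 2013: 65 days × 550 kg/day = 35,750 kg at €0.30/kg → €10725.00

€77638.00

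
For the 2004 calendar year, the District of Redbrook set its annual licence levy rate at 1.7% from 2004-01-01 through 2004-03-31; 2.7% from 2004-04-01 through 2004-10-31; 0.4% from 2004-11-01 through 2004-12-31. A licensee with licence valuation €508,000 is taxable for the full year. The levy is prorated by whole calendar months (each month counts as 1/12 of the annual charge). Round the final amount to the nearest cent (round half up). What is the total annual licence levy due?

2004-01-01 to 2004-03-31: 3 months at 1.7% → €508,000 × 1.7% × 3/12 = €2,159.0000
2004-04-01 to 2004-10-31: 7 months at 2.7% → €508,000 × 2.7% × 7/12 = €8,001.0000
2004-11-01 to 2004-12-31: 2 months at 0.4% → €508,000 × 0.4% × 2/12 = €338.6667
Total = €10,498.6667

€10,498.67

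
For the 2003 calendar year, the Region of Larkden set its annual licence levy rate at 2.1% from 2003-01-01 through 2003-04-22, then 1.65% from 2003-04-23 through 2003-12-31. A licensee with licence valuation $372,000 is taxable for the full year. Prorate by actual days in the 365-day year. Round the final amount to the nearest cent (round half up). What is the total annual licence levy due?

2003-01-01 to 2003-04-22: 112 days at 2.1% → $372,000 × 2.1% × 112/365 = $2,397.1068
2003-04-23 to 2003-12-31: 253 days at 1.65% → $372,000 × 1.65% × 253/365 = $4,254.5589
Total = $6,651.6658

$6,651.67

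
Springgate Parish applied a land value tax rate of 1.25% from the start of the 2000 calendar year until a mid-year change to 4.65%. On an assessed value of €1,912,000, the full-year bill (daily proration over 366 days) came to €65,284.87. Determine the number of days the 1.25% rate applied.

133 days

Let d = days at the first rate; then 366 − d days at the second rate.
€1,912,000 × [1.25%·d + 4.65%·(366−d)] / 366 = €65,284.87
Solving gives d = 133, so the new rate took effect on May 13, 2000.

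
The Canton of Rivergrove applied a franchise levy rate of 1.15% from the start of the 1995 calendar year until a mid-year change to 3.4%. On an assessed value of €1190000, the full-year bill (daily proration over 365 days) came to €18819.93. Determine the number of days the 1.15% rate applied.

Let d = days at the first rate; then 365 − d days at the second rate.
€1190000 × [1.15%·d + 3.4%·(365−d)] / 365 = €18819.93
Solving gives d = 295, so the new rate took effect on 23 Oct 1995.

295 days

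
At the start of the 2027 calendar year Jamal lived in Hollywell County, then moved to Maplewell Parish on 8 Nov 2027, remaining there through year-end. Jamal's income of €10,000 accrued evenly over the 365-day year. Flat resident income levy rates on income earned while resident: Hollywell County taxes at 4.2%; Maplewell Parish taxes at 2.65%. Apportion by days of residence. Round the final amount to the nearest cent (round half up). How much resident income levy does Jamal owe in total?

€397.07

Hollywell County, 1 Jan – 7 Nov 2027: 311 days → €10,000 × 4.2% × 311/365 = €357.8630
Maplewell Parish, 8 Nov – 31 Dec 2027: 54 days → €10,000 × 2.65% × 54/365 = €39.2055
Total = €397.0685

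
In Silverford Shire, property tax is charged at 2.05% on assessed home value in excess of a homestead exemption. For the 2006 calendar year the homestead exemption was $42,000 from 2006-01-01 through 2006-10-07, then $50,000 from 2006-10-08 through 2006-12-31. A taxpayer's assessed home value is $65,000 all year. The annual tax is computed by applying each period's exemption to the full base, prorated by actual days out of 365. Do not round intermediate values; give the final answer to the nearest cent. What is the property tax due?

2006-01-01 to 2006-10-07: 280 days, exemption $42,000 → ($65,000 − $42,000) × 2.05% × 280/365 = $361.6986
2006-10-08 to 2006-12-31: 85 days, exemption $50,000 → ($65,000 − $50,000) × 2.05% × 85/365 = $71.6096
Total = $433.3082

$433.31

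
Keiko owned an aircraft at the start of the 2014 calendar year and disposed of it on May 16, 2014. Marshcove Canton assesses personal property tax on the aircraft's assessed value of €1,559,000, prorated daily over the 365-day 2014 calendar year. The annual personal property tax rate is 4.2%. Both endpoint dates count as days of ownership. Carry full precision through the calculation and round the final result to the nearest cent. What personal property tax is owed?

Days held (January 1 – May 16, 2014): 136 out of 365
Tax = €1,559,000 × 4.2% × 136/365 = €24,397.2822

€24,397.28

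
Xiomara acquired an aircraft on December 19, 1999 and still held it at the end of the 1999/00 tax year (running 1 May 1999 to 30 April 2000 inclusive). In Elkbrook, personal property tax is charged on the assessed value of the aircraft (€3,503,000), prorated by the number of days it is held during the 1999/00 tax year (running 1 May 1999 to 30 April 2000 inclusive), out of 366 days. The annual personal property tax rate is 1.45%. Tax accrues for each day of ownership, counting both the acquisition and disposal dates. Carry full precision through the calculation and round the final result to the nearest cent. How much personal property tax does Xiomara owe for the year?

€18,596.53

Days held (December 19, 1999 – April 30, 2000): 134 out of 366
Tax = €3,503,000 × 1.45% × 134/366 = €18,596.5273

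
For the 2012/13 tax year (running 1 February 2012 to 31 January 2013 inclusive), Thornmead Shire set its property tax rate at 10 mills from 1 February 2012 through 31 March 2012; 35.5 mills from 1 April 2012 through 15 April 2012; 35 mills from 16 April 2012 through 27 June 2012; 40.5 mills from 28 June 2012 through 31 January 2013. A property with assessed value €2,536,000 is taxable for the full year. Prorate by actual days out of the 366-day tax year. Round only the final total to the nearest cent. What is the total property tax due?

1 February – 31 March 2012: 60 days at 10 mills → €2,536,000 × 1% × 60/366 = €4,157.3770
1 April – 15 April 2012: 15 days at 35.5 mills → €2,536,000 × 3.55% × 15/366 = €3,689.6721
16 April – 27 June 2012: 73 days at 35 mills → €2,536,000 × 3.5% × 73/366 = €17,703.4973
28 June 2012 – 31 January 2013: 218 days at 40.5 mills → €2,536,000 × 4.05% × 218/366 = €61,175.8033
Total = €86,726.3497

€86,726.35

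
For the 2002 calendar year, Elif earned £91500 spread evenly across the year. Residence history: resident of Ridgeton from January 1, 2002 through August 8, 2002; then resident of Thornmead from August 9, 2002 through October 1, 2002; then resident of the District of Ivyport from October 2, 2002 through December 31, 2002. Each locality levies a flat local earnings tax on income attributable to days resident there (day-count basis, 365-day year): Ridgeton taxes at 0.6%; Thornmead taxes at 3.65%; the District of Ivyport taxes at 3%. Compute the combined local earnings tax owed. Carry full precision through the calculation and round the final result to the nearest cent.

£1509.37

Ridgeton, January 1 – August 8, 2002: 220 days → £91500 × 0.6% × 220/365 = £330.9041
Thornmead, August 9 – October 1, 2002: 54 days → £91500 × 3.65% × 54/365 = £494.1000
The District of Ivyport, October 2 – December 31, 2002: 91 days → £91500 × 3% × 91/365 = £684.3699
Total = £1509.3740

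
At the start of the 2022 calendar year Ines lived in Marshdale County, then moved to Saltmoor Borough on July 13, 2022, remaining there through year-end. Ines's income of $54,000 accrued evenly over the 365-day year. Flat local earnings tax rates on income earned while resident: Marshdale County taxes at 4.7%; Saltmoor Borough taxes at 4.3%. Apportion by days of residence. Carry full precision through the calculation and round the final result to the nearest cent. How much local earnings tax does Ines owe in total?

$2,436.21

Marshdale County, January 1 – July 12, 2022: 193 days → $54,000 × 4.7% × 193/365 = $1,342.0110
Saltmoor Borough, July 13 – December 31, 2022: 172 days → $54,000 × 4.3% × 172/365 = $1,094.2027
Total = $2,436.2137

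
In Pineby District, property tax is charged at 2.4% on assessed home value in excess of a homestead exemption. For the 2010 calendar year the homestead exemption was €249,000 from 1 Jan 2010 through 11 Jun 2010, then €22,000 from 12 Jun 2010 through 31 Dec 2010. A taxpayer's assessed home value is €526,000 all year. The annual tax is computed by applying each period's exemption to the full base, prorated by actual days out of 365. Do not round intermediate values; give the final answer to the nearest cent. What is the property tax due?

1 Jan – 11 Jun 2010: 162 days, exemption €249,000 → (€526,000 − €249,000) × 2.4% × 162/365 = €2,950.6192
12 Jun – 31 Dec 2010: 203 days, exemption €22,000 → (€526,000 − €22,000) × 2.4% × 203/365 = €6,727.3644
Total = €9,677.9836

€9,677.98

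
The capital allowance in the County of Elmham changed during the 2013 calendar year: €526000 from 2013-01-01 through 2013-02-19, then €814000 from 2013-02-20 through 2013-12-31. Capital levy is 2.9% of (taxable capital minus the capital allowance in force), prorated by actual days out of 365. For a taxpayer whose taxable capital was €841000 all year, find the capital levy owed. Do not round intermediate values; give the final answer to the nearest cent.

€1927.11

2013-01-01 to 2013-02-19: 50 days, exemption €526000 → (€841000 − €526000) × 2.9% × 50/365 = €1251.3699
2013-02-20 to 2013-12-31: 315 days, exemption €814000 → (€841000 − €814000) × 2.9% × 315/365 = €675.7397
Total = €1927.1096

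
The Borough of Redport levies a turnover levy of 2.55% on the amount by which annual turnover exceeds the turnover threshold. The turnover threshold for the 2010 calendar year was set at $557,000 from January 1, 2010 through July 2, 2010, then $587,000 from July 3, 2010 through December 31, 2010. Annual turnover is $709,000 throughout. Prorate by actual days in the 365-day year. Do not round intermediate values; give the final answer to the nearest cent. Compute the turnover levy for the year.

January 1 – July 2, 2010: 183 days, exemption $557,000 → ($709,000 − $557,000) × 2.55% × 183/365 = $1,943.3096
July 3 – December 31, 2010: 182 days, exemption $587,000 → ($709,000 − $587,000) × 2.55% × 182/365 = $1,551.2384
Total = $3,494.5479

$3,494.55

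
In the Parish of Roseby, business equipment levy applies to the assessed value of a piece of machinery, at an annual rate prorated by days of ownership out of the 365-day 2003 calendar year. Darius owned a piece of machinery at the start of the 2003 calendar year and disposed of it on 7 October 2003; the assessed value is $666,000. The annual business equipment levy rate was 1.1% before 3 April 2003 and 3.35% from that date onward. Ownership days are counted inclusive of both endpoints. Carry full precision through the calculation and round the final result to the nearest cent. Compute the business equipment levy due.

$13,338.25

1 January – 2 April 2003: 92 days at 1.1% → $666,000 × 1.1% × 92/365 = $1,846.5534
3 April – 7 October 2003: 188 days at 3.35% → $666,000 × 3.35% × 188/365 = $11,491.6932
Total = $13,338.2466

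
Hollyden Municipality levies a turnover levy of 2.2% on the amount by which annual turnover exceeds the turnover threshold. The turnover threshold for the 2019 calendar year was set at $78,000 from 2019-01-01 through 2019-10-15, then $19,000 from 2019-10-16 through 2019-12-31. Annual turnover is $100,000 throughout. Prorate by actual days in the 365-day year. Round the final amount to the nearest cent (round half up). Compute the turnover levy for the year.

2019-01-01 to 2019-10-15: 288 days, exemption $78,000 → ($100,000 − $78,000) × 2.2% × 288/365 = $381.8959
2019-10-16 to 2019-12-31: 77 days, exemption $19,000 → ($100,000 − $19,000) × 2.2% × 77/365 = $375.9288
Total = $757.8247

$757.82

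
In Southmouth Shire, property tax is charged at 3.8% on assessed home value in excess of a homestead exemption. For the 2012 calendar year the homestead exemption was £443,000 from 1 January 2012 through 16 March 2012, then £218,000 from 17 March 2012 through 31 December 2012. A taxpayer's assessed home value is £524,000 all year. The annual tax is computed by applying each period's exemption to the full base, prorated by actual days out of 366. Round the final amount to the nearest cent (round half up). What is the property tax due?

1 January – 16 March 2012: 76 days, exemption £443,000 → (£524,000 − £443,000) × 3.8% × 76/366 = £639.1475
17 March – 31 December 2012: 290 days, exemption £218,000 → (£524,000 − £218,000) × 3.8% × 290/366 = £9,213.4426
Total = £9,852.5902

£9,852.59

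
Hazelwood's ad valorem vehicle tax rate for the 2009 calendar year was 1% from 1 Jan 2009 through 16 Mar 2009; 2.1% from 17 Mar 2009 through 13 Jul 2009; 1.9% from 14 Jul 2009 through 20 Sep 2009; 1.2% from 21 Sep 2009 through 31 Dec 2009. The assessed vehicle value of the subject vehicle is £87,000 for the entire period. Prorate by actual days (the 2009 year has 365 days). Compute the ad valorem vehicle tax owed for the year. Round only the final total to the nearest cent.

1 Jan – 16 Mar 2009: 75 days at 1% → £87,000 × 1% × 75/365 = £178.7671
17 Mar – 13 Jul 2009: 119 days at 2.1% → £87,000 × 2.1% × 119/365 = £595.6521
14 Jul – 20 Sep 2009: 69 days at 1.9% → £87,000 × 1.9% × 69/365 = £312.4849
21 Sep – 31 Dec 2009: 102 days at 1.2% → £87,000 × 1.2% × 102/365 = £291.7479
Total = £1,378.6521

£1,378.65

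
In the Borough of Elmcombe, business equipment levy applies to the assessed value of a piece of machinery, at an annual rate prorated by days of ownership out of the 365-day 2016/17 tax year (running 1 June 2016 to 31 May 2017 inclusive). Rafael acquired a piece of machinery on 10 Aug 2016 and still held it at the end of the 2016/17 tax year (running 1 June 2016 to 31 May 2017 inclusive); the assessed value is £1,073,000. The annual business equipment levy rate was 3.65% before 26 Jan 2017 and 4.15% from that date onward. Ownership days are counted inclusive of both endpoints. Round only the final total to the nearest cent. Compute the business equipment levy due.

10 Aug 2016 – 25 Jan 2017: 169 days at 3.65% → £1,073,000 × 3.65% × 169/365 = £18,133.7000
26 Jan – 31 May 2017: 126 days at 4.15% → £1,073,000 × 4.15% × 126/365 = £15,371.8274
Total = £33,505.5274

£33,505.53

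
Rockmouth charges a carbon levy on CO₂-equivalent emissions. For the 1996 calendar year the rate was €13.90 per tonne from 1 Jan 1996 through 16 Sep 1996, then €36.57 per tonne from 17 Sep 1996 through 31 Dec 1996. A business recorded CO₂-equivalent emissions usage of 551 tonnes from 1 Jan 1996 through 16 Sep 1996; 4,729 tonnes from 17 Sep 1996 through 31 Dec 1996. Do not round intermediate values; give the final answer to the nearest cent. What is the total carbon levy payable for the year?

1 Jan – 16 Sep 1996: 551 tonnes at €13.90/tonne → €7,658.90
17 Sep – 31 Dec 1996: 4,729 tonnes at €36.57/tonne → €172,939.53

€180,598.43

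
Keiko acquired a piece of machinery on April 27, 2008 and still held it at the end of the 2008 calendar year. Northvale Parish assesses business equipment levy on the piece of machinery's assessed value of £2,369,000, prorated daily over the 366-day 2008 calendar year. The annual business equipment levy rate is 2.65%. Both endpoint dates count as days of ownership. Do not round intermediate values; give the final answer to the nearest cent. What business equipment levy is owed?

Days held (April 27 – December 31, 2008): 249 out of 366
Tax = £2,369,000 × 2.65% × 249/366 = £42,709.9631

£42,709.96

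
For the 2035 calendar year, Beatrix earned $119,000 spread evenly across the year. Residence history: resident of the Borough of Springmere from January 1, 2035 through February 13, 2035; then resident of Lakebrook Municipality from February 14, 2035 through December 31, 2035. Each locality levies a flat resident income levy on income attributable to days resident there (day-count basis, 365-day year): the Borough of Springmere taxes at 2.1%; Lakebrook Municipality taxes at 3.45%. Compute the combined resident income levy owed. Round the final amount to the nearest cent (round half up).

The Borough of Springmere, January 1 – February 13, 2035: 44 days → $119,000 × 2.1% × 44/365 = $301.2493
Lakebrook Municipality, February 14 – December 31, 2035: 321 days → $119,000 × 3.45% × 321/365 = $3,610.5904
Total = $3,911.8397

$3,911.84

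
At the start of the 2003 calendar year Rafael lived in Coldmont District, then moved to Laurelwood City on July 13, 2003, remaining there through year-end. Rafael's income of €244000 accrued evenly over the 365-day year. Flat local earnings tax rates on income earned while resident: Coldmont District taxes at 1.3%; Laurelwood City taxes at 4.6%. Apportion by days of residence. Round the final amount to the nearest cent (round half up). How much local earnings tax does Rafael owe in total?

€6966.37

Coldmont District, January 1 – July 12, 2003: 193 days → €244000 × 1.3% × 193/365 = €1677.2493
Laurelwood City, July 13 – December 31, 2003: 172 days → €244000 × 4.6% × 172/365 = €5289.1178
Total = €6966.3671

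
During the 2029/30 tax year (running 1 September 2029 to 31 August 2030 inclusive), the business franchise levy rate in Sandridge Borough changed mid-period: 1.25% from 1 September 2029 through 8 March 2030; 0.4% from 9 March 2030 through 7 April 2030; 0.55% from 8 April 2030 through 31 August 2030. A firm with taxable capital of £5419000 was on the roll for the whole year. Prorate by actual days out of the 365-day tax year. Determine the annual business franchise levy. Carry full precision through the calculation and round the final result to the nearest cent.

1 September 2029 – 8 March 2030: 189 days at 1.25% → £5419000 × 1.25% × 189/365 = £35075.0342
9 March – 7 April 2030: 30 days at 0.4% → £5419000 × 0.4% × 30/365 = £1781.5890
8 April – 31 August 2030: 146 days at 0.55% → £5419000 × 0.55% × 146/365 = £11921.8000
Total = £48778.4233

£48778.42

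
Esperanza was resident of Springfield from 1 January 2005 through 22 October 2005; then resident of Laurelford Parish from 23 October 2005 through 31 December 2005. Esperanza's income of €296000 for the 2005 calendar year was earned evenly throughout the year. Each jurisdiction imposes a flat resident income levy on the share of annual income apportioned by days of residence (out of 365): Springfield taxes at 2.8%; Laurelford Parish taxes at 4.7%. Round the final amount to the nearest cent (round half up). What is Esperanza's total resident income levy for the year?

Springfield, 1 January – 22 October 2005: 295 days → €296000 × 2.8% × 295/365 = €6698.5205
Laurelford Parish, 23 October – 31 December 2005: 70 days → €296000 × 4.7% × 70/365 = €2668.0548
Total = €9366.5753

€9366.58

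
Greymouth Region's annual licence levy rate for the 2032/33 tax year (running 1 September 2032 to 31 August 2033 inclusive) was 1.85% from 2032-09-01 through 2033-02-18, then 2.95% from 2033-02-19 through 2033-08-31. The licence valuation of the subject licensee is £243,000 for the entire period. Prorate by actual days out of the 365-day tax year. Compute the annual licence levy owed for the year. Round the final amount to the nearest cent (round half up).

£5,916.22

2032-09-01 to 2033-02-18: 171 days at 1.85% → £243,000 × 1.85% × 171/365 = £2,106.1110
2033-02-19 to 2033-08-31: 194 days at 2.95% → £243,000 × 2.95% × 194/365 = £3,810.1068
Total = £5,916.2178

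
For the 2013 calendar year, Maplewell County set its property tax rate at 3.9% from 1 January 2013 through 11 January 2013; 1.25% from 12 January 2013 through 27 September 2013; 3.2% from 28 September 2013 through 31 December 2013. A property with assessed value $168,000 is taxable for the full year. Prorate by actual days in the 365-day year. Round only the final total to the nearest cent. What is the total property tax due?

1 January – 11 January 2013: 11 days at 3.9% → $168,000 × 3.9% × 11/365 = $197.4575
12 January – 27 September 2013: 259 days at 1.25% → $168,000 × 1.25% × 259/365 = $1,490.1370
28 September – 31 December 2013: 95 days at 3.2% → $168,000 × 3.2% × 95/365 = $1,399.2329
Total = $3,086.8274

$3,086.83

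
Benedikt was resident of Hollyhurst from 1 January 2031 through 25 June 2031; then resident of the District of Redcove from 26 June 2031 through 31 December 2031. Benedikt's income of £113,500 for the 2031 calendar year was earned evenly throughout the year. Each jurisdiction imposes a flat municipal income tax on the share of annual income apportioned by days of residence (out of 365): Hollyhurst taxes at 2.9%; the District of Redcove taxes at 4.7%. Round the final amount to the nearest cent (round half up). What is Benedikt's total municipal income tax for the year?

£4,349.38

Hollyhurst, 1 January – 25 June 2031: 176 days → £113,500 × 2.9% × 176/365 = £1,587.1342
The District of Redcove, 26 June – 31 December 2031: 189 days → £113,500 × 4.7% × 189/365 = £2,762.2479
Total = £4,349.3822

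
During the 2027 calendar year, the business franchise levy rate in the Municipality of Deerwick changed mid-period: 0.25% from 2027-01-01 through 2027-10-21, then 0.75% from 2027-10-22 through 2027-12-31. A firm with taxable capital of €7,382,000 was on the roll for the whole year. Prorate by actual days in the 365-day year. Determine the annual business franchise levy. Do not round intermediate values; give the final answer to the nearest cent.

€25,634.75

2027-01-01 to 2027-10-21: 294 days at 0.25% → €7,382,000 × 0.25% × 294/365 = €14,865.1233
2027-10-22 to 2027-12-31: 71 days at 0.75% → €7,382,000 × 0.75% × 71/365 = €10,769.6301
Total = €25,634.7534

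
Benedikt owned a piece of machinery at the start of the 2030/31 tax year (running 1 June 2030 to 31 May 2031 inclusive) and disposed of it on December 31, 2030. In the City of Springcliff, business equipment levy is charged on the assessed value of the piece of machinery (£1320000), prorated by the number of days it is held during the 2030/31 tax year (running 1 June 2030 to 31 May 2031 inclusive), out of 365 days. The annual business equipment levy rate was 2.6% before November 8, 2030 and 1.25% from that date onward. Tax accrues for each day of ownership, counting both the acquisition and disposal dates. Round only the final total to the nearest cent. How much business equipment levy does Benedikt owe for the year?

£17485.48

June 1 – November 7, 2030: 160 days at 2.6% → £1320000 × 2.6% × 160/365 = £15044.3836
November 8 – December 31, 2030: 54 days at 1.25% → £1320000 × 1.25% × 54/365 = £2441.0959
Total = £17485.4795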